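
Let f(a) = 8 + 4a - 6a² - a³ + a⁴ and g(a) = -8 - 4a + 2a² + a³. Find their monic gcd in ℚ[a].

-4 + a²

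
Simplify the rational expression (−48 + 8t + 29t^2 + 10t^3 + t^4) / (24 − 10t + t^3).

Repeated division with remainder:
  t^4 + 10t^3 + 29t^2 + 8t − 48 = (t + 10)(t^3 − 10t + 24) + (39t^2 + 84t − 288)
  t^3 − 10t + 24 = ((1/39)t − 28/507)(39t^2 + 84t − 288) + ((342/169)t + 1368/169)
  39t^2 + 84t − 288 = ((2197/114)t − 676/19)((342/169)t + 1368/169) + (0)
Last nonzero remainder: (342/169)t + 1368/169. Dividing through by 342/169 gives the monic gcd t + 4.
Cancel t + 4 from numerator and denominator to get the reduced form.

(−12 + 5t + 6t^2 + t^3)/(6 − 4t + t^2)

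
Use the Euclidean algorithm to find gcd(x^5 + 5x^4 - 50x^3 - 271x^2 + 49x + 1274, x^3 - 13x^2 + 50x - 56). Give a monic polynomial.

x^2 - 9x + 14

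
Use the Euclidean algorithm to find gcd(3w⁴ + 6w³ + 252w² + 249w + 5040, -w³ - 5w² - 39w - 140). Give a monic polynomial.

w² + w + 35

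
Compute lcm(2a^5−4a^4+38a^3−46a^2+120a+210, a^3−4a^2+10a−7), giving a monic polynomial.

Euclidean algorithm in ℚ[a]:
  2a^5−4a^4+38a^3−46a^2+120a+210 = (2a^2+4a+34)(a^3−4a^2+10a−7) + (64a^2−192a+448)
  a^3−4a^2+10a−7 = ((1/64)a−1/64)(64a^2−192a+448) + (0)
Last nonzero remainder: 64a^2−192a+448. Dividing through by 64 gives the monic gcd a^2−3a+7.
Then lcm(f, g) = f·g / gcd(f, g); expanding and making the result monic gives the answer.

a^6−3a^5+21a^4−42a^3+83a^2+45a−105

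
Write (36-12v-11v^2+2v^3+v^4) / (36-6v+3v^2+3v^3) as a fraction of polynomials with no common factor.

Euclidean algorithm in ℚ[v]:
  v^4+2v^3-11v^2-12v+36 = ((1/3)v+1/3)(3v^3+3v^2-6v+36) + (-10v^2-22v+24)
  3v^3+3v^2-6v+36 = (-(3/10)v+9/25)(-10v^2-22v+24) + ((228/25)v+684/25)
  -10v^2-22v+24 = (-(125/114)v+50/57)((228/25)v+684/25) + (0)
Last nonzero remainder: (228/25)v+684/25. Dividing through by 228/25 gives the monic gcd v+3.
Cancel v+3 from numerator and denominator to get the reduced form.

(12-8v-v^2+v^3)/(12-6v+3v^2)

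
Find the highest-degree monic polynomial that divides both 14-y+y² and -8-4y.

1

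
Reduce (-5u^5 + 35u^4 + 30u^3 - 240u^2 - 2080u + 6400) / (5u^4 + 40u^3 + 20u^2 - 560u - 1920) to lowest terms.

Euclidean algorithm in ℚ[u]:
  -5u^5 + 35u^4 + 30u^3 - 240u^2 - 2080u + 6400 = (-u + 15)(5u^4 + 40u^3 + 20u^2 - 560u - 1920) + (-550u^3 - 1100u^2 + 4400u + 35200)
  5u^4 + 40u^3 + 20u^2 - 560u - 1920 = (-(1/110)u - 3/55)(-550u^3 - 1100u^2 + 4400u + 35200) + (0)
Last nonzero remainder: -550u^3 - 1100u^2 + 4400u + 35200. Dividing through by -550 gives the monic gcd u^3 + 2u^2 - 8u - 64.
Cancel u^3 + 2u^2 - 8u - 64 from numerator and denominator to get the reduced form.

(-u^2 + 9u - 20)/(u + 6)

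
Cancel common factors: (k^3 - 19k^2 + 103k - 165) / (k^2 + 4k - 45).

Euclidean algorithm in ℚ[k]:
  k^3 - 19k^2 + 103k - 165 = (k - 23)(k^2 + 4k - 45) + (240k - 1200)
  k^2 + 4k - 45 = ((1/240)k + 3/80)(240k - 1200) + (0)
Last nonzero remainder: 240k - 1200. Dividing through by 240 gives the monic gcd k - 5.
Cancel k - 5 from numerator and denominator to get the reduced form.

(k^2 - 14k + 33)/(k + 9)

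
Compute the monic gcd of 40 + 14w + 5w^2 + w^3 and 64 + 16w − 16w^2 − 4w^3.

4 + w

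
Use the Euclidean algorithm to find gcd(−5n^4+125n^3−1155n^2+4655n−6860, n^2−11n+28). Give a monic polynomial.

n^2−11n+28

Apply the Euclidean algorithm:
  −5n^4+125n^3−1155n^2+4655n−6860 = (−5n^2+70n−245)(n^2−11n+28) + (0)
The last nonzero remainder n^2−11n+28 is already monic.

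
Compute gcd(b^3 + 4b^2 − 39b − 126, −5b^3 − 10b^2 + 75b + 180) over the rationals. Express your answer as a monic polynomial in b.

Euclidean algorithm in ℚ[b]:
  b^3 + 4b^2 − 39b − 126 = (−1/5)(−5b^3 − 10b^2 + 75b + 180) + (2b^2 − 24b − 90)
  −5b^3 − 10b^2 + 75b + 180 = (−(5/2)b − 35)(2b^2 − 24b − 90) + (−990b − 2970)
  2b^2 − 24b − 90 = (−(1/495)b + 1/33)(−990b − 2970) + (0)
Last nonzero remainder: −990b − 2970. Dividing through by −990 gives the monic gcd b + 3.

b + 3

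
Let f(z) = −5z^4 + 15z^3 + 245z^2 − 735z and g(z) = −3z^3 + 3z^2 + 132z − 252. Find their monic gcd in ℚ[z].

Repeated division with remainder:
  −5z^4 + 15z^3 + 245z^2 − 735z = ((5/3)z − 10/3)(−3z^3 + 3z^2 + 132z − 252) + (35z^2 + 125z − 840)
  −3z^3 + 3z^2 + 132z − 252 = (−(3/35)z + 96/245)(35z^2 + 125z − 840) + ((540/49)z + 540/7)
  35z^2 + 125z − 840 = ((343/108)z − 98/9)((540/49)z + 540/7) + (0)
Last nonzero remainder: (540/49)z + 540/7. Dividing through by 540/49 gives the monic gcd z + 7.

z + 7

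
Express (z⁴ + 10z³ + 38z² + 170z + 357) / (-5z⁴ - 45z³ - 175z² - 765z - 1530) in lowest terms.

Apply the Euclidean algorithm:
  z⁴ + 10z³ + 38z² + 170z + 357 = (-1/5)(-5z⁴ - 45z³ - 175z² - 765z - 1530) + (z³ + 3z² + 17z + 51)
  -5z⁴ - 45z³ - 175z² - 765z - 1530 = (-5z - 30)(z³ + 3z² + 17z + 51) + (0)
The last nonzero remainder z³ + 3z² + 17z + 51 is already monic.
Cancel z³ + 3z² + 17z + 51 from numerator and denominator to get the reduced form.

(-z - 7)/(5z + 30)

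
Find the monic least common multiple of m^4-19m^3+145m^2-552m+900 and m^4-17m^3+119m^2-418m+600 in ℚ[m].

m^5-23m^4+221m^3-1132m^2+3108m-3600

Repeated division with remainder:
  m^4-19m^3+145m^2-552m+900 = (m^4-17m^3+119m^2-418m+600) + (-2m^3+26m^2-134m+300)
  m^4-17m^3+119m^2-418m+600 = (-(1/2)m+2)(-2m^3+26m^2-134m+300) + (0)
Last nonzero remainder: -2m^3+26m^2-134m+300. Dividing through by -2 gives the monic gcd m^3-13m^2+67m-150.
Then lcm(f, g) = f·g / gcd(f, g); expanding and making the result monic gives the answer.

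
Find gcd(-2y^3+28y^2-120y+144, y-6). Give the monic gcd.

y-6

Euclidean algorithm in ℚ[y]:
  -2y^3+28y^2-120y+144 = (-2y^2+16y-24)(y-6) + (0)
The last nonzero remainder y-6 is already monic.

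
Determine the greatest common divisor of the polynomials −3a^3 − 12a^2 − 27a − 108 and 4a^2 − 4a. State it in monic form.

1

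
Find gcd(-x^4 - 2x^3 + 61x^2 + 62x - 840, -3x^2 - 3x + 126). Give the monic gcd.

Repeated division with remainder:
  -x^4 - 2x^3 + 61x^2 + 62x - 840 = ((1/3)x^2 + (1/3)x - 20/3)(-3x^2 - 3x + 126) + (0)
Last nonzero remainder: -3x^2 - 3x + 126. Dividing through by -3 gives the monic gcd x^2 + x - 42.

x^2 + x - 42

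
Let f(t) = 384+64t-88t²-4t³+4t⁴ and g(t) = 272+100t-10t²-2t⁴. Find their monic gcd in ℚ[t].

-8-2t+t²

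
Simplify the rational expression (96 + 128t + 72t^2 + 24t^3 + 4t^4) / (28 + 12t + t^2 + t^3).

(48 + 40t + 16t^2 + 4t^3)/(14 − t + t^2)

Euclidean algorithm in ℚ[t]:
  4t^4 + 24t^3 + 72t^2 + 128t + 96 = (4t + 20)(t^3 + t^2 + 12t + 28) + (4t^2 − 224t − 464)
  t^3 + t^2 + 12t + 28 = ((1/4)t + 57/4)(4t^2 − 224t − 464) + (3320t + 6640)
  4t^2 − 224t − 464 = ((1/830)t − 29/415)(3320t + 6640) + (0)
Last nonzero remainder: 3320t + 6640. Dividing through by 3320 gives the monic gcd t + 2.
Cancel t + 2 from numerator and denominator to get the reduced form.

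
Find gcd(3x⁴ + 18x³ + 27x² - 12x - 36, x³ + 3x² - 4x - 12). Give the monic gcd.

x² + 5x + 6

Euclidean algorithm in ℚ[x]:
  3x⁴ + 18x³ + 27x² - 12x - 36 = (3x + 9)(x³ + 3x² - 4x - 12) + (12x² + 60x + 72)
  x³ + 3x² - 4x - 12 = ((1/12)x - 1/6)(12x² + 60x + 72) + (0)
Last nonzero remainder: 12x² + 60x + 72. Dividing through by 12 gives the monic gcd x² + 5x + 6.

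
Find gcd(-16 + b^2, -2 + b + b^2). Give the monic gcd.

Repeated division with remainder:
  b^2 - 16 = (b^2 + b - 2) + (-b - 14)
  b^2 + b - 2 = (-b + 13)(-b - 14) + (180)
  -b - 14 = (-(1/180)b - 7/90)(180) + (0)
The last nonzero remainder is the constant 180, so the polynomials are coprime and gcd = 1.

1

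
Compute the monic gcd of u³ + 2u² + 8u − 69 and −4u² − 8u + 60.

u − 3

Repeated division with remainder:
  u³ + 2u² + 8u − 69 = (−(1/4)u)(−4u² − 8u + 60) + (23u − 69)
  −4u² − 8u + 60 = (−(4/23)u − 20/23)(23u − 69) + (0)
Last nonzero remainder: 23u − 69. Dividing through by 23 gives the monic gcd u − 3.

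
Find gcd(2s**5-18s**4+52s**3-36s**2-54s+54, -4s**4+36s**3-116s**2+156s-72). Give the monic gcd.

Repeated division with remainder:
  2s**5-18s**4+52s**3-36s**2-54s+54 = (-(1/2)s)(-4s**4+36s**3-116s**2+156s-72) + (-6s**3+42s**2-90s+54)
  -4s**4+36s**3-116s**2+156s-72 = ((2/3)s-4/3)(-6s**3+42s**2-90s+54) + (0)
Last nonzero remainder: -6s**3+42s**2-90s+54. Dividing through by -6 gives the monic gcd s**3-7s**2+15s-9.

s**3-7s**2+15s-9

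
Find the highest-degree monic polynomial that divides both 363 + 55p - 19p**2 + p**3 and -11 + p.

-11 + p

Euclidean algorithm in ℚ[p]:
  p**3 - 19p**2 + 55p + 363 = (p**2 - 8p - 33)(p - 11) + (0)
The last nonzero remainder p - 11 is already monic.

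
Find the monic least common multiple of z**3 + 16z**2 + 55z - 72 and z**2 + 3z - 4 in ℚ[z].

z**4 + 20z**3 + 119z**2 + 148z - 288

Apply the Euclidean algorithm:
  z**3 + 16z**2 + 55z - 72 = (z + 13)(z**2 + 3z - 4) + (20z - 20)
  z**2 + 3z - 4 = ((1/20)z + 1/5)(20z - 20) + (0)
Last nonzero remainder: 20z - 20. Dividing through by 20 gives the monic gcd z - 1.
Then lcm(f, g) = f·g / gcd(f, g); expanding and making the result monic gives the answer.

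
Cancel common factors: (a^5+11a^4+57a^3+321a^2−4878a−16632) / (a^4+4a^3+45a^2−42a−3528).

(a^2+14a+33)/(a+7)

Repeated division with remainder:
  a^5+11a^4+57a^3+321a^2−4878a−16632 = (a+7)(a^4+4a^3+45a^2−42a−3528) + (−16a^3+48a^2−1056a+8064)
  a^4+4a^3+45a^2−42a−3528 = (−(1/16)a−7/16)(−16a^3+48a^2−1056a+8064) + (0)
Last nonzero remainder: −16a^3+48a^2−1056a+8064. Dividing through by −16 gives the monic gcd a^3−3a^2+66a−504.
Cancel a^3−3a^2+66a−504 from numerator and denominator to get the reduced form.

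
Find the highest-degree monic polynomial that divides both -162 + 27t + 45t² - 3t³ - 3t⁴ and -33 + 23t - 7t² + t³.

-3 + t

Apply the Euclidean algorithm:
  -3t⁴ - 3t³ + 45t² + 27t - 162 = (-3t - 24)(t³ - 7t² + 23t - 33) + (-54t² + 480t - 954)
  t³ - 7t² + 23t - 33 = (-(1/54)t - 17/486)(-54t² + 480t - 954) + ((1792/81)t - 1792/27)
  -54t² + 480t - 954 = (-(2187/896)t + 12879/896)((1792/81)t - 1792/27) + (0)
Last nonzero remainder: (1792/81)t - 1792/27. Dividing through by 1792/81 gives the monic gcd t - 3.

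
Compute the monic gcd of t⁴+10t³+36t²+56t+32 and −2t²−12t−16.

By polynomial division,
  t⁴+10t³+36t²+56t+32 = (−(1/2)t²−2t−2)(−2t²−12t−16) + (0)
Last nonzero remainder: −2t²−12t−16. Dividing through by −2 gives the monic gcd t²+6t+8.

t²+6t+8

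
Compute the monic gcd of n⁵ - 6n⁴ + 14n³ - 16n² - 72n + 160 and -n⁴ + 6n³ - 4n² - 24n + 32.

Apply the Euclidean algorithm:
  n⁵ - 6n⁴ + 14n³ - 16n² - 72n + 160 = (-n)(-n⁴ + 6n³ - 4n² - 24n + 32) + (10n³ - 40n² - 40n + 160)
  -n⁴ + 6n³ - 4n² - 24n + 32 = (-(1/10)n + 1/5)(10n³ - 40n² - 40n + 160) + (0)
Last nonzero remainder: 10n³ - 40n² - 40n + 160. Dividing through by 10 gives the monic gcd n³ - 4n² - 4n + 16.

n³ - 4n² - 4n + 16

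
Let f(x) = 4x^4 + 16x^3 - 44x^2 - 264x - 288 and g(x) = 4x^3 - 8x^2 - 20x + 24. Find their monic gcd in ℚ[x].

x + 2

Repeated division with remainder:
  4x^4 + 16x^3 - 44x^2 - 264x - 288 = (x + 6)(4x^3 - 8x^2 - 20x + 24) + (24x^2 - 168x - 432)
  4x^3 - 8x^2 - 20x + 24 = ((1/6)x + 5/6)(24x^2 - 168x - 432) + (192x + 384)
  24x^2 - 168x - 432 = ((1/8)x - 9/8)(192x + 384) + (0)
Last nonzero remainder: 192x + 384. Dividing through by 192 gives the monic gcd x + 2.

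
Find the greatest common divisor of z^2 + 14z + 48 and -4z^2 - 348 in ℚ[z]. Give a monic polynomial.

Repeated division with remainder:
  z^2 + 14z + 48 = (-1/4)(-4z^2 - 348) + (14z - 39)
  -4z^2 - 348 = (-(2/7)z - 39/49)(14z - 39) + (-18573/49)
  14z - 39 = (-(686/18573)z + 637/6191)(-18573/49) + (0)
The last nonzero remainder is the constant -18573/49, so the polynomials are coprime and gcd = 1.

1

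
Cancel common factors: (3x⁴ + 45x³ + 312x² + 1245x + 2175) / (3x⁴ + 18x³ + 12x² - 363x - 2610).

By polynomial division,
  3x⁴ + 45x³ + 312x² + 1245x + 2175 = (3x⁴ + 18x³ + 12x² - 363x - 2610) + (27x³ + 300x² + 1608x + 4785)
  3x⁴ + 18x³ + 12x² - 363x - 2610 = ((1/9)x - 46/81)(27x³ + 300x² + 1608x + 4785) + ((100/27)x² + (500/27)x + 2900/27)
  27x³ + 300x² + 1608x + 4785 = ((729/100)x + 891/20)((100/27)x² + (500/27)x + 2900/27) + (0)
Last nonzero remainder: (100/27)x² + (500/27)x + 2900/27. Dividing through by 100/27 gives the monic gcd x² + 5x + 29.
Cancel x² + 5x + 29 from numerator and denominator to get the reduced form.

(x² + 10x + 25)/(x² + x - 30)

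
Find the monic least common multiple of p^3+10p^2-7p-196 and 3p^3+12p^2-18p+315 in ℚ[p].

p^5+7p^4-22p^3-25p^2+483p-2940

Apply the Euclidean algorithm:
  p^3+10p^2-7p-196 = (1/3)(3p^3+12p^2-18p+315) + (6p^2-p-301)
  3p^3+12p^2-18p+315 = ((1/2)p+25/12)(6p^2-p-301) + ((1615/12)p+11305/12)
  6p^2-p-301 = ((72/1615)p-516/1615)((1615/12)p+11305/12) + (0)
Last nonzero remainder: (1615/12)p+11305/12. Dividing through by 1615/12 gives the monic gcd p+7.
Then lcm(f, g) = f·g / gcd(f, g); expanding and making the result monic gives the answer.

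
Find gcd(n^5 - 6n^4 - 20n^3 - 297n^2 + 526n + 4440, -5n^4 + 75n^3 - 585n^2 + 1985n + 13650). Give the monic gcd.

n^2 - 7n - 30

By polynomial division,
  n^5 - 6n^4 - 20n^3 - 297n^2 + 526n + 4440 = (-(1/5)n - 9/5)(-5n^4 + 75n^3 - 585n^2 + 1985n + 13650) + (-2n^3 - 953n^2 + 6829n + 29010)
  -5n^4 + 75n^3 - 585n^2 + 1985n + 13650 = ((5/2)n - 4915/4)(-2n^3 - 953n^2 + 6829n + 29010) + (-(4754625/4)n^2 + (33282375/4)n + 71319375/2)
  -2n^3 - 953n^2 + 6829n + 29010 = ((8/4754625)n + 3868/4754625)(-(4754625/4)n^2 + (33282375/4)n + 71319375/2) + (0)
Last nonzero remainder: -(4754625/4)n^2 + (33282375/4)n + 71319375/2. Dividing through by -4754625/4 gives the monic gcd n^2 - 7n - 30.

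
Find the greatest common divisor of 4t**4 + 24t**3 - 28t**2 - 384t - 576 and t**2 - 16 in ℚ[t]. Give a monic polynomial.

t**2 - 16

By polynomial division,
  4t**4 + 24t**3 - 28t**2 - 384t - 576 = (4t**2 + 24t + 36)(t**2 - 16) + (0)
The last nonzero remainder t**2 - 16 is already monic.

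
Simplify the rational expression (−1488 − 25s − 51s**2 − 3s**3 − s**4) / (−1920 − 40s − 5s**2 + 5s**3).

(−31 + 4s − s**2)/(−40 + 5s)

Euclidean algorithm in ℚ[s]:
  −s**4 − 3s**3 − 51s**2 − 25s − 1488 = (−(1/5)s − 4/5)(5s**3 − 5s**2 − 40s − 1920) + (−63s**2 − 441s − 3024)
  5s**3 − 5s**2 − 40s − 1920 = (−(5/63)s + 40/63)(−63s**2 − 441s − 3024) + (0)
Last nonzero remainder: −63s**2 − 441s − 3024. Dividing through by −63 gives the monic gcd s**2 + 7s + 48.
Cancel s**2 + 7s + 48 from numerator and denominator to get the reduced form.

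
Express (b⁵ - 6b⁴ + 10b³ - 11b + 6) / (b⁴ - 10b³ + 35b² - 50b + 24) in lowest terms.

(b² - 1)/(b - 4)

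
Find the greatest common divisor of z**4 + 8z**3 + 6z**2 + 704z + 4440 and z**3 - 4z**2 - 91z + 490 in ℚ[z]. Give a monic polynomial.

By polynomial division,
  z**4 + 8z**3 + 6z**2 + 704z + 4440 = (z + 12)(z**3 - 4z**2 - 91z + 490) + (145z**2 + 1306z - 1440)
  z**3 - 4z**2 - 91z + 490 = ((1/145)z - 1886/21025)(145z**2 + 1306z - 1440) + ((758641/21025)z + 1517282/4205)
  145z**2 + 1306z - 1440 = ((3048625/758641)z - 3027600/758641)((758641/21025)z + 1517282/4205) + (0)
Last nonzero remainder: (758641/21025)z + 1517282/4205. Dividing through by 758641/21025 gives the monic gcd z + 10.

z + 10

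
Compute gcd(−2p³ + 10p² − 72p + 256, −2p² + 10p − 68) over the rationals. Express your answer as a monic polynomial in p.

By polynomial division,
  −2p³ + 10p² − 72p + 256 = (p)(−2p² + 10p − 68) + (−4p + 256)
  −2p² + 10p − 68 = ((1/2)p + 59/2)(−4p + 256) + (−7620)
  −4p + 256 = ((1/1905)p − 64/1905)(−7620) + (0)
The last nonzero remainder is the constant −7620, so the polynomials are coprime and gcd = 1.

1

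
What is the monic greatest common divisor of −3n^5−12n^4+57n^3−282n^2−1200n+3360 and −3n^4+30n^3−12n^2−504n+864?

n^2+2n−8

By polynomial division,
  −3n^5−12n^4+57n^3−282n^2−1200n+3360 = (n+14)(−3n^4+30n^3−12n^2−504n+864) + (−351n^3+390n^2+4992n−8736)
  −3n^4+30n^3−12n^2−504n+864 = ((1/117)n−80/1053)(−351n^3+390n^2+4992n−8736) + (−(676/27)n^2−(1352/27)n+5408/27)
  −351n^3+390n^2+4992n−8736 = ((729/52)n−567/13)(−(676/27)n^2−(1352/27)n+5408/27) + (0)
Last nonzero remainder: −(676/27)n^2−(1352/27)n+5408/27. Dividing through by −676/27 gives the monic gcd n^2+2n−8.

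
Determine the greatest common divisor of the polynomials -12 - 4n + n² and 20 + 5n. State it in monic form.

By polynomial division,
  n² - 4n - 12 = ((1/5)n - 8/5)(5n + 20) + (20)
  5n + 20 = ((1/4)n + 1)(20) + (0)
The last nonzero remainder is the constant 20, so the polynomials are coprime and gcd = 1.

1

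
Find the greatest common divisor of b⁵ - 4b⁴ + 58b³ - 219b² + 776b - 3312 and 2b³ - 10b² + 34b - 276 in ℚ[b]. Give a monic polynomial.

b² + b + 23

By polynomial division,
  b⁵ - 4b⁴ + 58b³ - 219b² + 776b - 3312 = ((1/2)b² + (1/2)b + 23)(2b³ - 10b² + 34b - 276) + (132b² + 132b + 3036)
  2b³ - 10b² + 34b - 276 = ((1/66)b - 1/11)(132b² + 132b + 3036) + (0)
Last nonzero remainder: 132b² + 132b + 3036. Dividing through by 132 gives the monic gcd b² + b + 23.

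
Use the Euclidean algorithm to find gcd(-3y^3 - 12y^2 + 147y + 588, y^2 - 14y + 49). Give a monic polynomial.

y - 7

Apply the Euclidean algorithm:
  -3y^3 - 12y^2 + 147y + 588 = (-3y - 54)(y^2 - 14y + 49) + (-462y + 3234)
  y^2 - 14y + 49 = (-(1/462)y + 1/66)(-462y + 3234) + (0)
Last nonzero remainder: -462y + 3234. Dividing through by -462 gives the monic gcd y - 7.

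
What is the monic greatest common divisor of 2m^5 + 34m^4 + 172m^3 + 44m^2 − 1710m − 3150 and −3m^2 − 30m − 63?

Euclidean algorithm in ℚ[m]:
  2m^5 + 34m^4 + 172m^3 + 44m^2 − 1710m − 3150 = (−(2/3)m^3 − (14/3)m^2 + (10/3)m + 50)(−3m^2 − 30m − 63) + (0)
Last nonzero remainder: −3m^2 − 30m − 63. Dividing through by −3 gives the monic gcd m^2 + 10m + 21.

m^2 + 10m + 21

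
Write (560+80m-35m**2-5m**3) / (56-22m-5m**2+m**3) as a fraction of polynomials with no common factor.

(140-15m-5m**2)/(14-9m+m**2)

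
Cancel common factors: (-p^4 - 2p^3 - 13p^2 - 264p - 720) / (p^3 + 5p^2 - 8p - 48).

(-p^2 + 6p - 45)/(p - 3)

By polynomial division,
  -p^4 - 2p^3 - 13p^2 - 264p - 720 = (-p + 3)(p^3 + 5p^2 - 8p - 48) + (-36p^2 - 288p - 576)
  p^3 + 5p^2 - 8p - 48 = (-(1/36)p + 1/12)(-36p^2 - 288p - 576) + (0)
Last nonzero remainder: -36p^2 - 288p - 576. Dividing through by -36 gives the monic gcd p^2 + 8p + 16.
Cancel p^2 + 8p + 16 from numerator and denominator to get the reduced form.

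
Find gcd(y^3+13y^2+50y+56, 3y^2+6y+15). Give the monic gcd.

Euclidean algorithm in ℚ[y]:
  y^3+13y^2+50y+56 = ((1/3)y+11/3)(3y^2+6y+15) + (23y+1)
  3y^2+6y+15 = ((3/23)y+135/529)(23y+1) + (7800/529)
  23y+1 = ((12167/7800)y+529/7800)(7800/529) + (0)
The last nonzero remainder is the constant 7800/529, so the polynomials are coprime and gcd = 1.

1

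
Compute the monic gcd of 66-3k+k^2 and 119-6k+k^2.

1

Euclidean algorithm in ℚ[k]:
  k^2-3k+66 = (k^2-6k+119) + (3k-53)
  k^2-6k+119 = ((1/3)k+35/9)(3k-53) + (2926/9)
  3k-53 = ((27/2926)k-477/2926)(2926/9) + (0)
The last nonzero remainder is the constant 2926/9, so the polynomials are coprime and gcd = 1.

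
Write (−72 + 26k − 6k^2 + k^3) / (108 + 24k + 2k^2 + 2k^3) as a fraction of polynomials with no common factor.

(−4 + k)/(6 + 2k)

Repeated division with remainder:
  k^3 − 6k^2 + 26k − 72 = (1/2)(2k^3 + 2k^2 + 24k + 108) + (−7k^2 + 14k − 126)
  2k^3 + 2k^2 + 24k + 108 = (−(2/7)k − 6/7)(−7k^2 + 14k − 126) + (0)
Last nonzero remainder: −7k^2 + 14k − 126. Dividing through by −7 gives the monic gcd k^2 − 2k + 18.
Cancel k^2 − 2k + 18 from numerator and denominator to get the reduced form.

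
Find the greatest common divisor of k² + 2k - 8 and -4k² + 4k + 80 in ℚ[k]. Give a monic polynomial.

Euclidean algorithm in ℚ[k]:
  k² + 2k - 8 = (-1/4)(-4k² + 4k + 80) + (3k + 12)
  -4k² + 4k + 80 = (-(4/3)k + 20/3)(3k + 12) + (0)
Last nonzero remainder: 3k + 12. Dividing through by 3 gives the monic gcd k + 4.

k + 4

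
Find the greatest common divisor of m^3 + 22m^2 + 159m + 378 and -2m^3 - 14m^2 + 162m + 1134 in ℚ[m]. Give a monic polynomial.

m^2 + 16m + 63

Repeated division with remainder:
  m^3 + 22m^2 + 159m + 378 = (-1/2)(-2m^3 - 14m^2 + 162m + 1134) + (15m^2 + 240m + 945)
  -2m^3 - 14m^2 + 162m + 1134 = (-(2/15)m + 6/5)(15m^2 + 240m + 945) + (0)
Last nonzero remainder: 15m^2 + 240m + 945. Dividing through by 15 gives the monic gcd m^2 + 16m + 63.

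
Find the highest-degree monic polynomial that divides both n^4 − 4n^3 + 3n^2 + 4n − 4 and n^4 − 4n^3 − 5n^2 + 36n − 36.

n^2 − 4n + 4

Euclidean algorithm in ℚ[n]:
  n^4 − 4n^3 + 3n^2 + 4n − 4 = (n^4 − 4n^3 − 5n^2 + 36n − 36) + (8n^2 − 32n + 32)
  n^4 − 4n^3 − 5n^2 + 36n − 36 = ((1/8)n^2 − 9/8)(8n^2 − 32n + 32) + (0)
Last nonzero remainder: 8n^2 − 32n + 32. Dividing through by 8 gives the monic gcd n^2 − 4n + 4.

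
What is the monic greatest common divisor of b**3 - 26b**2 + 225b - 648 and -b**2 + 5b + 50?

1

Repeated division with remainder:
  b**3 - 26b**2 + 225b - 648 = (-b + 21)(-b**2 + 5b + 50) + (170b - 1698)
  -b**2 + 5b + 50 = (-(1/170)b - 212/7225)(170b - 1698) + (1274/7225)
  170b - 1698 = ((614125/637)b - 6134025/637)(1274/7225) + (0)
The last nonzero remainder is the constant 1274/7225, so the polynomials are coprime and gcd = 1.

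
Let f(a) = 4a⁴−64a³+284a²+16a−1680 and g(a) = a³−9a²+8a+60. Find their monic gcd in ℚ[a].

a³−9a²+8a+60

By polynomial division,
  4a⁴−64a³+284a²+16a−1680 = (4a−28)(a³−9a²+8a+60) + (0)
The last nonzero remainder a³−9a²+8a+60 is already monic.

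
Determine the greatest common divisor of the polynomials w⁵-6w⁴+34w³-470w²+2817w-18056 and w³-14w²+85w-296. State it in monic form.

w³-14w²+85w-296

Repeated division with remainder:
  w⁵-6w⁴+34w³-470w²+2817w-18056 = (w²+8w+61)(w³-14w²+85w-296) + (0)
The last nonzero remainder w³-14w²+85w-296 is already monic.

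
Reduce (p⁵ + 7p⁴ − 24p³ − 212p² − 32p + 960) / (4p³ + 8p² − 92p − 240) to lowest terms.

(p³ + 8p² + 4p − 48)/(4p + 12)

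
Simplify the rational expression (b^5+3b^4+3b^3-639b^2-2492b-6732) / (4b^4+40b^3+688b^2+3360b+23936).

(b^3-5b^2-25b-99)/(4b^2+8b+352)

By polynomial division,
  b^5+3b^4+3b^3-639b^2-2492b-6732 = ((1/4)b-7/4)(4b^4+40b^3+688b^2+3360b+23936) + (-99b^3-275b^2-2596b+35156)
  4b^4+40b^3+688b^2+3360b+23936 = (-(4/99)b-260/891)(-99b^3-275b^2-2596b+35156) + ((40732/81)b^2+(325856/81)b+2769776/81)
  -99b^3-275b^2-2596b+35156 = (-(8019/40732)b+41877/40732)((40732/81)b^2+(325856/81)b+2769776/81) + (0)
Last nonzero remainder: (40732/81)b^2+(325856/81)b+2769776/81. Dividing through by 40732/81 gives the monic gcd b^2+8b+68.
Cancel b^2+8b+68 from numerator and denominator to get the reduced form.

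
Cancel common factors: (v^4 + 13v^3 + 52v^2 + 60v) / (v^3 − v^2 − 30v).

(v^2 + 8v + 12)/(v − 6)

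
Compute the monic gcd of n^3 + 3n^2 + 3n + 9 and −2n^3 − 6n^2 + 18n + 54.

n + 3

Euclidean algorithm in ℚ[n]:
  n^3 + 3n^2 + 3n + 9 = (−1/2)(−2n^3 − 6n^2 + 18n + 54) + (12n + 36)
  −2n^3 − 6n^2 + 18n + 54 = (−(1/6)n^2 + 3/2)(12n + 36) + (0)
Last nonzero remainder: 12n + 36. Dividing through by 12 gives the monic gcd n + 3.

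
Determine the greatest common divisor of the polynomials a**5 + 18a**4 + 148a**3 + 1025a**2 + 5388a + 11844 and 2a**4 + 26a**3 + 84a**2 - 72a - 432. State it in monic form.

By polynomial division,
  a**5 + 18a**4 + 148a**3 + 1025a**2 + 5388a + 11844 = ((1/2)a + 5/2)(2a**4 + 26a**3 + 84a**2 - 72a - 432) + (41a**3 + 851a**2 + 5784a + 12924)
  2a**4 + 26a**3 + 84a**2 - 72a - 432 = ((2/41)a - 636/1681)(41a**3 + 851a**2 + 5784a + 12924) + ((208152/1681)a**2 + (2497824/1681)a + 7493472/1681)
  41a**3 + 851a**2 + 5784a + 12924 = ((68921/208152)a + 603479/208152)((208152/1681)a**2 + (2497824/1681)a + 7493472/1681) + (0)
Last nonzero remainder: (208152/1681)a**2 + (2497824/1681)a + 7493472/1681. Dividing through by 208152/1681 gives the monic gcd a**2 + 12a + 36.

a**2 + 12a + 36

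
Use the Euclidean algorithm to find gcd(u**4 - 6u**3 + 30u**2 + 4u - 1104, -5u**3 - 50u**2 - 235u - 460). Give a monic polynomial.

Repeated division with remainder:
  u**4 - 6u**3 + 30u**2 + 4u - 1104 = (-(1/5)u + 16/5)(-5u**3 - 50u**2 - 235u - 460) + (143u**2 + 664u + 368)
  -5u**3 - 50u**2 - 235u - 460 = (-(5/143)u - 3830/20449)(143u**2 + 664u + 368) + (-(1999275/20449)u - 7997100/20449)
  143u**2 + 664u + 368 = (-(2924207/1999275)u - 81796/86925)(-(1999275/20449)u - 7997100/20449) + (0)
Last nonzero remainder: -(1999275/20449)u - 7997100/20449. Dividing through by -1999275/20449 gives the monic gcd u + 4.

u + 4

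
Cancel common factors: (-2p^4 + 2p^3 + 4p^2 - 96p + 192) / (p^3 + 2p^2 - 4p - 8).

By polynomial division,
  -2p^4 + 2p^3 + 4p^2 - 96p + 192 = (-2p + 6)(p^3 + 2p^2 - 4p - 8) + (-16p^2 - 88p + 240)
  p^3 + 2p^2 - 4p - 8 = (-(1/16)p + 7/32)(-16p^2 - 88p + 240) + ((121/4)p - 121/2)
  -16p^2 - 88p + 240 = (-(64/121)p - 480/121)((121/4)p - 121/2) + (0)
Last nonzero remainder: (121/4)p - 121/2. Dividing through by 121/4 gives the monic gcd p - 2.
Cancel p - 2 from numerator and denominator to get the reduced form.

(-2p^3 - 2p^2 - 96)/(p^2 + 4p + 4)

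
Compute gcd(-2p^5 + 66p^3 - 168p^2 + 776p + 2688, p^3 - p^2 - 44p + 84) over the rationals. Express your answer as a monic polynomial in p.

p^2 + p - 42

Apply the Euclidean algorithm:
  -2p^5 + 66p^3 - 168p^2 + 776p + 2688 = (-2p^2 - 2p - 24)(p^3 - p^2 - 44p + 84) + (-112p^2 - 112p + 4704)
  p^3 - p^2 - 44p + 84 = (-(1/112)p + 1/56)(-112p^2 - 112p + 4704) + (0)
Last nonzero remainder: -112p^2 - 112p + 4704. Dividing through by -112 gives the monic gcd p^2 + p - 42.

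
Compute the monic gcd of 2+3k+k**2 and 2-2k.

1

Apply the Euclidean algorithm:
  k**2+3k+2 = (-(1/2)k-2)(-2k+2) + (6)
  -2k+2 = (-(1/3)k+1/3)(6) + (0)
The last nonzero remainder is the constant 6, so the polynomials are coprime and gcd = 1.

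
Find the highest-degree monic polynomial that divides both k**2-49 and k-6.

1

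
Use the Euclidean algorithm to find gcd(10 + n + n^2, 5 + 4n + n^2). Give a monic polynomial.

1

Repeated division with remainder:
  n^2 + n + 10 = (n^2 + 4n + 5) + (-3n + 5)
  n^2 + 4n + 5 = (-(1/3)n - 17/9)(-3n + 5) + (130/9)
  -3n + 5 = (-(27/130)n + 9/26)(130/9) + (0)
The last nonzero remainder is the constant 130/9, so the polynomials are coprime and gcd = 1.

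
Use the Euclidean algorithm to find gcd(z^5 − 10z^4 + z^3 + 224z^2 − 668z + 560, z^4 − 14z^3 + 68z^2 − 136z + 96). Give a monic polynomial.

Euclidean algorithm in ℚ[z]:
  z^5 − 10z^4 + z^3 + 224z^2 − 668z + 560 = (z + 4)(z^4 − 14z^3 + 68z^2 − 136z + 96) + (−11z^3 + 88z^2 − 220z + 176)
  z^4 − 14z^3 + 68z^2 − 136z + 96 = (−(1/11)z + 6/11)(−11z^3 + 88z^2 − 220z + 176) + (0)
Last nonzero remainder: −11z^3 + 88z^2 − 220z + 176. Dividing through by −11 gives the monic gcd z^3 − 8z^2 + 20z − 16.

z^3 − 8z^2 + 20z − 16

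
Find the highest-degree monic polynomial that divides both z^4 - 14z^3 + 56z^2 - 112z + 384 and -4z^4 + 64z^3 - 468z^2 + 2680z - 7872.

z^2 - 14z + 48

Repeated division with remainder:
  z^4 - 14z^3 + 56z^2 - 112z + 384 = (-1/4)(-4z^4 + 64z^3 - 468z^2 + 2680z - 7872) + (2z^3 - 61z^2 + 558z - 1584)
  -4z^4 + 64z^3 - 468z^2 + 2680z - 7872 = (-2z - 29)(2z^3 - 61z^2 + 558z - 1584) + (-1121z^2 + 15694z - 53808)
  2z^3 - 61z^2 + 558z - 1584 = (-(2/1121)z + 33/1121)(-1121z^2 + 15694z - 53808) + (0)
Last nonzero remainder: -1121z^2 + 15694z - 53808. Dividing through by -1121 gives the monic gcd z^2 - 14z + 48.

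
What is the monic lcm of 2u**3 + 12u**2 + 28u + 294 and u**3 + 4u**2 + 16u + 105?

u**4 + 11u**3 + 44u**2 + 217u + 735

Apply the Euclidean algorithm:
  2u**3 + 12u**2 + 28u + 294 = (2)(u**3 + 4u**2 + 16u + 105) + (4u**2 − 4u + 84)
  u**3 + 4u**2 + 16u + 105 = ((1/4)u + 5/4)(4u**2 − 4u + 84) + (0)
Last nonzero remainder: 4u**2 − 4u + 84. Dividing through by 4 gives the monic gcd u**2 − u + 21.
Then lcm(f, g) = f·g / gcd(f, g); expanding and making the result monic gives the answer.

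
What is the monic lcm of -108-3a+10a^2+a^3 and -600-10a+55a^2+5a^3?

-1080-138a+97a^2+20a^3+a^4

Apply the Euclidean algorithm:
  a^3+10a^2-3a-108 = (1/5)(5a^3+55a^2-10a-600) + (-a^2-a+12)
  5a^3+55a^2-10a-600 = (-5a-50)(-a^2-a+12) + (0)
Last nonzero remainder: -a^2-a+12. Dividing through by -1 gives the monic gcd a^2+a-12.
Then lcm(f, g) = f·g / gcd(f, g); expanding and making the result monic gives the answer.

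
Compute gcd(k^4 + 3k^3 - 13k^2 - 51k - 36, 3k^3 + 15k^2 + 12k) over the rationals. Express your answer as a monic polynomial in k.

k + 1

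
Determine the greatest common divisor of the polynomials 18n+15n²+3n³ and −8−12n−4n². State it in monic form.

2+n

By polynomial division,
  3n³+15n²+18n = (−(3/4)n−3/2)(−4n²−12n−8) + (−6n−12)
  −4n²−12n−8 = ((2/3)n+2/3)(−6n−12) + (0)
Last nonzero remainder: −6n−12. Dividing through by −6 gives the monic gcd n+2.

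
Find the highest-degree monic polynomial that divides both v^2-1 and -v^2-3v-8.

1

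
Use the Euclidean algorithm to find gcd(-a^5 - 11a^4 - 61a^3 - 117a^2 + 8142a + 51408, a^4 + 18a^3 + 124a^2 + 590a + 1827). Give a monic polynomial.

Apply the Euclidean algorithm:
  -a^5 - 11a^4 - 61a^3 - 117a^2 + 8142a + 51408 = (-a + 7)(a^4 + 18a^3 + 124a^2 + 590a + 1827) + (-63a^3 - 395a^2 + 5839a + 38619)
  a^4 + 18a^3 + 124a^2 + 590a + 1827 = (-(1/63)a - 739/3969)(-63a^3 - 395a^2 + 5839a + 38619) + ((568108/3969)a^2 + (9089728/3969)a + 568108/63)
  -63a^3 - 395a^2 + 5839a + 38619 = (-(250047/568108)a + 2432997/568108)((568108/3969)a^2 + (9089728/3969)a + 568108/63) + (0)
Last nonzero remainder: (568108/3969)a^2 + (9089728/3969)a + 568108/63. Dividing through by 568108/3969 gives the monic gcd a^2 + 16a + 63.

a^2 + 16a + 63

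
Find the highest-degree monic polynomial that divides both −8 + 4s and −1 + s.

1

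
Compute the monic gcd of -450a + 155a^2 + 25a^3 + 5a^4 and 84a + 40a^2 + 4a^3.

a

Repeated division with remainder:
  5a^4 + 25a^3 + 155a^2 - 450a = ((5/4)a - 25/4)(4a^3 + 40a^2 + 84a) + (300a^2 + 75a)
  4a^3 + 40a^2 + 84a = ((1/75)a + 13/100)(300a^2 + 75a) + ((297/4)a)
  300a^2 + 75a = ((400/99)a + 100/99)((297/4)a) + (0)
Last nonzero remainder: (297/4)a. Dividing through by 297/4 gives the monic gcd a.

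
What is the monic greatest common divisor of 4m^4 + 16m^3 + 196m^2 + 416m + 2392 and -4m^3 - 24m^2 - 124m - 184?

Apply the Euclidean algorithm:
  4m^4 + 16m^3 + 196m^2 + 416m + 2392 = (-m + 2)(-4m^3 - 24m^2 - 124m - 184) + (120m^2 + 480m + 2760)
  -4m^3 - 24m^2 - 124m - 184 = (-(1/30)m - 1/15)(120m^2 + 480m + 2760) + (0)
Last nonzero remainder: 120m^2 + 480m + 2760. Dividing through by 120 gives the monic gcd m^2 + 4m + 23.

m^2 + 4m + 23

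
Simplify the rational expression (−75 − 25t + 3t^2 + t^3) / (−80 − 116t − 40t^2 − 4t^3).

(15 + 2t − t^2)/(16 + 20t + 4t^2)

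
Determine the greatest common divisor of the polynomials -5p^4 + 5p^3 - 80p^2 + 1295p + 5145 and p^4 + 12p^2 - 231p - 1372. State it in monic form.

p^3 - 4p^2 + 28p - 343

Apply the Euclidean algorithm:
  -5p^4 + 5p^3 - 80p^2 + 1295p + 5145 = (-5)(p^4 + 12p^2 - 231p - 1372) + (5p^3 - 20p^2 + 140p - 1715)
  p^4 + 12p^2 - 231p - 1372 = ((1/5)p + 4/5)(5p^3 - 20p^2 + 140p - 1715) + (0)
Last nonzero remainder: 5p^3 - 20p^2 + 140p - 1715. Dividing through by 5 gives the monic gcd p^3 - 4p^2 + 28p - 343.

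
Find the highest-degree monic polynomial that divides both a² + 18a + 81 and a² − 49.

1

Apply the Euclidean algorithm:
  a² + 18a + 81 = (a² − 49) + (18a + 130)
  a² − 49 = ((1/18)a − 65/162)(18a + 130) + (256/81)
  18a + 130 = ((729/128)a + 5265/128)(256/81) + (0)
The last nonzero remainder is the constant 256/81, so the polynomials are coprime and gcd = 1.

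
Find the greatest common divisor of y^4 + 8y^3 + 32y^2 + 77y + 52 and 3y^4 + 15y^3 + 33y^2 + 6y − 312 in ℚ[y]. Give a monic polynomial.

y^3 + 7y^2 + 25y + 52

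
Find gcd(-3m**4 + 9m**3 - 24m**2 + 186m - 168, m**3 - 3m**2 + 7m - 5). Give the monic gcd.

m - 1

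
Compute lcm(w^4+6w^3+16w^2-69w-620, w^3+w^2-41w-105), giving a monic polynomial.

w^6+2w^5-29w^4-259w^3-680w^2+3929w+13020

By polynomial division,
  w^4+6w^3+16w^2-69w-620 = (w+5)(w^3+w^2-41w-105) + (52w^2+241w-95)
  w^3+w^2-41w-105 = ((1/52)w-189/2704)(52w^2+241w-95) + (-(60375/2704)w-301875/2704)
  52w^2+241w-95 = (-(140608/60375)w+51376/60375)(-(60375/2704)w-301875/2704) + (0)
Last nonzero remainder: -(60375/2704)w-301875/2704. Dividing through by -60375/2704 gives the monic gcd w+5.
Then lcm(f, g) = f·g / gcd(f, g); expanding and making the result monic gives the answer.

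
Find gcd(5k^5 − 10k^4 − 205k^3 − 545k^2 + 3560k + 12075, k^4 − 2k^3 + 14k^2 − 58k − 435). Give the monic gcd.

Repeated division with remainder:
  5k^5 − 10k^4 − 205k^3 − 545k^2 + 3560k + 12075 = (5k)(k^4 − 2k^3 + 14k^2 − 58k − 435) + (−275k^3 − 255k^2 + 5735k + 12075)
  k^4 − 2k^3 + 14k^2 − 58k − 435 = (−(1/275)k + 161/15125)(−275k^3 − 255k^2 + 5735k + 12075) + ((113646/3025)k^2 − (227292/3025)k − 340938/605)
  −275k^3 − 255k^2 + 5735k + 12075 = (−(831875/113646)k − 2435125/113646)((113646/3025)k^2 − (227292/3025)k − 340938/605) + (0)
Last nonzero remainder: (113646/3025)k^2 − (227292/3025)k − 340938/605. Dividing through by 113646/3025 gives the monic gcd k^2 − 2k − 15.

k^2 − 2k − 15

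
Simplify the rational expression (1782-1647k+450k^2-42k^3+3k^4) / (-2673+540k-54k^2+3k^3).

By polynomial division,
  3k^4-42k^3+450k^2-1647k+1782 = (k+4)(3k^3-54k^2+540k-2673) + (126k^2-1134k+12474)
  3k^3-54k^2+540k-2673 = ((1/42)k-3/14)(126k^2-1134k+12474) + (0)
Last nonzero remainder: 126k^2-1134k+12474. Dividing through by 126 gives the monic gcd k^2-9k+99.
Cancel k^2-9k+99 from numerator and denominator to get the reduced form.

(6-5k+k^2)/(-9+k)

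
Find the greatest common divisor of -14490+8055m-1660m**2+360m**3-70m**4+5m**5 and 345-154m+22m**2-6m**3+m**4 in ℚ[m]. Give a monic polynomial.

-69+17m-m**2+m**3

Euclidean algorithm in ℚ[m]:
  5m**5-70m**4+360m**3-1660m**2+8055m-14490 = (5m-40)(m**4-6m**3+22m**2-154m+345) + (10m**3-10m**2+170m-690)
  m**4-6m**3+22m**2-154m+345 = ((1/10)m-1/2)(10m**3-10m**2+170m-690) + (0)
Last nonzero remainder: 10m**3-10m**2+170m-690. Dividing through by 10 gives the monic gcd m**3-m**2+17m-69.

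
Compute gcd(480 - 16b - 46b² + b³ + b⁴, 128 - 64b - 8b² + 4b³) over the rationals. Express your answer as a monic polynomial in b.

By polynomial division,
  b⁴ + b³ - 46b² - 16b + 480 = ((1/4)b + 3/4)(4b³ - 8b² - 64b + 128) + (-24b² + 384)
  4b³ - 8b² - 64b + 128 = (-(1/6)b + 1/3)(-24b² + 384) + (0)
Last nonzero remainder: -24b² + 384. Dividing through by -24 gives the monic gcd b² - 16.

-16 + b²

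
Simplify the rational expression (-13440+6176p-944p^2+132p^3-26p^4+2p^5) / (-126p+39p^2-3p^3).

Apply the Euclidean algorithm:
  2p^5-26p^4+132p^3-944p^2+6176p-13440 = (-(2/3)p^2-16)(-3p^3+39p^2-126p) + (-320p^2+4160p-13440)
  -3p^3+39p^2-126p = ((3/320)p)(-320p^2+4160p-13440) + (0)
Last nonzero remainder: -320p^2+4160p-13440. Dividing through by -320 gives the monic gcd p^2-13p+42.
Cancel p^2-13p+42 from numerator and denominator to get the reduced form.

(320-48p-2p^3)/(3p)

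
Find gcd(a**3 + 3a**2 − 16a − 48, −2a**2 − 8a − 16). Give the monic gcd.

Euclidean algorithm in ℚ[a]:
  a**3 + 3a**2 − 16a − 48 = (−(1/2)a + 1/2)(−2a**2 − 8a − 16) + (−20a − 40)
  −2a**2 − 8a − 16 = ((1/10)a + 1/5)(−20a − 40) + (−8)
  −20a − 40 = ((5/2)a + 5)(−8) + (0)
The last nonzero remainder is the constant −8, so the polynomials are coprime and gcd = 1.

1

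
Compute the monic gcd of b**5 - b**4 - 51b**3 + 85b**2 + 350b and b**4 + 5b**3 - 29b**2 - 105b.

b**3 + 2b**2 - 35b

By polynomial division,
  b**5 - b**4 - 51b**3 + 85b**2 + 350b = (b - 6)(b**4 + 5b**3 - 29b**2 - 105b) + (8b**3 + 16b**2 - 280b)
  b**4 + 5b**3 - 29b**2 - 105b = ((1/8)b + 3/8)(8b**3 + 16b**2 - 280b) + (0)
Last nonzero remainder: 8b**3 + 16b**2 - 280b. Dividing through by 8 gives the monic gcd b**3 + 2b**2 - 35b.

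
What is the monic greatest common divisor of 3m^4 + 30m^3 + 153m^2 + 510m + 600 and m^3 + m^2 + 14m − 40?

Repeated division with remainder:
  3m^4 + 30m^3 + 153m^2 + 510m + 600 = (3m + 27)(m^3 + m^2 + 14m − 40) + (84m^2 + 252m + 1680)
  m^3 + m^2 + 14m − 40 = ((1/84)m − 1/42)(84m^2 + 252m + 1680) + (0)
Last nonzero remainder: 84m^2 + 252m + 1680. Dividing through by 84 gives the monic gcd m^2 + 3m + 20.

m^2 + 3m + 20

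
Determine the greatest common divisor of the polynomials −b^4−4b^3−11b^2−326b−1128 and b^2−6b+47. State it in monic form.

b^2−6b+47

Repeated division with remainder:
  −b^4−4b^3−11b^2−326b−1128 = (−b^2−10b−24)(b^2−6b+47) + (0)
The last nonzero remainder b^2−6b+47 is already monic.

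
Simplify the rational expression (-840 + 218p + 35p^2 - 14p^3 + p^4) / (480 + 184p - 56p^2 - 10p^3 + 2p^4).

(-7 + p)/(4 + 2p)

Euclidean algorithm in ℚ[p]:
  p^4 - 14p^3 + 35p^2 + 218p - 840 = (1/2)(2p^4 - 10p^3 - 56p^2 + 184p + 480) + (-9p^3 + 63p^2 + 126p - 1080)
  2p^4 - 10p^3 - 56p^2 + 184p + 480 = (-(2/9)p - 4/9)(-9p^3 + 63p^2 + 126p - 1080) + (0)
Last nonzero remainder: -9p^3 + 63p^2 + 126p - 1080. Dividing through by -9 gives the monic gcd p^3 - 7p^2 - 14p + 120.
Cancel p^3 - 7p^2 - 14p + 120 from numerator and denominator to get the reduced form.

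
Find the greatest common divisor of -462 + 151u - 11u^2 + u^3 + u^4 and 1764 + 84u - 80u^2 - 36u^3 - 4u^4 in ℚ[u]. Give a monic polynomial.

-21 + 4u + u^2

Apply the Euclidean algorithm:
  u^4 + u^3 - 11u^2 + 151u - 462 = (-1/4)(-4u^4 - 36u^3 - 80u^2 + 84u + 1764) + (-8u^3 - 31u^2 + 172u - 21)
  -4u^4 - 36u^3 - 80u^2 + 84u + 1764 = ((1/2)u + 41/16)(-8u^3 - 31u^2 + 172u - 21) + (-(1385/16)u^2 - (1385/4)u + 29085/16)
  -8u^3 - 31u^2 + 172u - 21 = ((128/1385)u - 16/1385)(-(1385/16)u^2 - (1385/4)u + 29085/16) + (0)
Last nonzero remainder: -(1385/16)u^2 - (1385/4)u + 29085/16. Dividing through by -1385/16 gives the monic gcd u^2 + 4u - 21.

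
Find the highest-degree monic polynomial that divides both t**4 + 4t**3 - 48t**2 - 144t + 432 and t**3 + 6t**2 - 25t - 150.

Repeated division with remainder:
  t**4 + 4t**3 - 48t**2 - 144t + 432 = (t - 2)(t**3 + 6t**2 - 25t - 150) + (-11t**2 - 44t + 132)
  t**3 + 6t**2 - 25t - 150 = (-(1/11)t - 2/11)(-11t**2 - 44t + 132) + (-21t - 126)
  -11t**2 - 44t + 132 = ((11/21)t - 22/21)(-21t - 126) + (0)
Last nonzero remainder: -21t - 126. Dividing through by -21 gives the monic gcd t + 6.

t + 6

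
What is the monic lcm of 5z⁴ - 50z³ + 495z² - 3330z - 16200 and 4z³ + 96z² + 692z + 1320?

z⁶ + 11z⁵ - z⁴ + 313z³ - 6336z² - 141300z - 356400

By polynomial division,
  5z⁴ - 50z³ + 495z² - 3330z - 16200 = ((5/4)z - 85/2)(4z³ + 96z² + 692z + 1320) + (3710z² + 24430z + 39900)
  4z³ + 96z² + 692z + 1320 = ((2/1855)z + 1846/98315)(3710z² + 24430z + 39900) + ((534480/2809)z + 1603440/2809)
  3710z² + 24430z + 39900 = ((1042139/53448)z + 1867985/26724)((534480/2809)z + 1603440/2809) + (0)
Last nonzero remainder: (534480/2809)z + 1603440/2809. Dividing through by 534480/2809 gives the monic gcd z + 3.
Then lcm(f, g) = f·g / gcd(f, g); expanding and making the result monic gives the answer.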